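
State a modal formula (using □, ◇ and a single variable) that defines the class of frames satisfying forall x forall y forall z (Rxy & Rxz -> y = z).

The condition is partial functionality. The CD schema ◇p → □p defines it.
Suppose ◇p→□p is valid. Take Rxy, Rxz and set V(p)={y}. Then ◇p at x, so □p at x, so p at z, i.e. z=y.

◇p → □p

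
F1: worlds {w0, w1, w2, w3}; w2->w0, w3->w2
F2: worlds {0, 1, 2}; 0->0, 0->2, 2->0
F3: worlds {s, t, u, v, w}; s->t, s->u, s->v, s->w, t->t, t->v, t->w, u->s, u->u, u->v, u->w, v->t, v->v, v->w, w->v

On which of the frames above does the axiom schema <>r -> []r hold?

F1

This is the axiom for partial functionality; its first-order frame correspondent is forall x forall y forall z (Rxy & Rxz -> y = z).
F1: condition met.
F2: fails — 0 sees both 0 and 2.
F3: fails — s sees both t and u.
Valid on: F1.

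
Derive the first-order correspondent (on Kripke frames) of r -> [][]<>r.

forall x forall z (x R^2 z -> exists w (x = w & zRw))

This is a Sahlqvist (Geach-type) schema ◇^0□^0r → □^2◇^1r.
Minimal-valuation argument: fix x; take any y with xR^0y and any z with xR^2z. Set V(r) to the set of worlds R-reachable from y in exactly 0 steps. Then □^0r holds at y, so the antecedent holds at x; validity forces ◇^1r at z, giving a w with zR^1w and yR^0w.
First-order correspondent: forall x forall z (x R^2 z -> exists w (x = w & zRw)).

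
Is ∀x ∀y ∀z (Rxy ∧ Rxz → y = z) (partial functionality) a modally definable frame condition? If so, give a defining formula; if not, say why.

Yes — defined by ◇q → □q

Yes: it is partial functionality, defined by the CD schema ◇q → □q.
Suppose ◇q→□q is valid. Take Rxy, Rxz and set V(q)={y}. Then ◇q at x, so □q at x, so q at z, i.e. z=y.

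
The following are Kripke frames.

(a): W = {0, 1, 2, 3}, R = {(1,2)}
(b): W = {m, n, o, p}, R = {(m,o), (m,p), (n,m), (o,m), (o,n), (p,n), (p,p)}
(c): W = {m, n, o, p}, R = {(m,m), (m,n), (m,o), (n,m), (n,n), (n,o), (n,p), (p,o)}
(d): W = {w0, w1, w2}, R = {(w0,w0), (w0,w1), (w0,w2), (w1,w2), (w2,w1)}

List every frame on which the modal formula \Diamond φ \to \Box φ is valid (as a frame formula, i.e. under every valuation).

(a)

Frame correspondent (Sahlqvist): \forall x \forall y \forall z (Rxy \wedge Rxz \to y = z) — i.e. partial functionality.
(a): satisfies the condition.
(b): fails — m sees both o and p.
(c): fails — m sees both m and n.
(d): fails — w0 sees both w0 and w1.
Valid on: (a).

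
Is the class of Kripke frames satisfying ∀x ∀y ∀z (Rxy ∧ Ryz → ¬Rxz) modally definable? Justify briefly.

No — not modally definable

Any modally definable frame class is closed under surjective bounded morphisms.
The 3-cycle (worlds a,b,c with a→b→c→a) is intransitive. Mapping every world to a single reflexive point • is a surjective bounded morphism; the reflexive point is not intransitive (R••∧R•• but R••).
So the class is not modally definable.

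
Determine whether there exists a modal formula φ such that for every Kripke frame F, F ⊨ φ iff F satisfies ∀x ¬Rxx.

Modal frame validity is preserved under surjective bounded morphisms.
The 5-cycle (worlds s,t,u,v,w with s→t→u→v→w→s) is irreflexive, and the map sending every world to a single reflexive point • is a surjective bounded morphism (forth: every edge maps to (•,•); back: every world has a successor). So any modal formula valid on the 5-cycle is also valid on the reflexive point, which is not irreflexive.
So the class is not modally definable.

No — not modally definable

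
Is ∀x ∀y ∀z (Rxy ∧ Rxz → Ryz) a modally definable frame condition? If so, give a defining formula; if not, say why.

Definable; ◇q → □◇q defines it

Yes: it is the Euclidean property, defined by the 5 schema ◇q → □◇q.
Suppose ◇q→□◇q is valid. Take Rxy, Rxz and set V(q)={y}. Then ◇q at x, so □◇q at x, so ◇q at z, so some w with Rzw has q; w=y, i.e. Rzy. By symmetry of the argument, Ryz.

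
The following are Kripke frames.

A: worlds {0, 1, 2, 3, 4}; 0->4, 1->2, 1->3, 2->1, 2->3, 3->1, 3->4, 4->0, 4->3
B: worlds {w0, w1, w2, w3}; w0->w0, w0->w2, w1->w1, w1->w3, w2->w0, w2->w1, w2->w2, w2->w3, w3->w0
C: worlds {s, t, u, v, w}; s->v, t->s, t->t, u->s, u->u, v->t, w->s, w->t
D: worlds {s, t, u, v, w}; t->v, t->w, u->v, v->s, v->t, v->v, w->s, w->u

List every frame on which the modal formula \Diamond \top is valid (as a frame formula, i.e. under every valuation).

A, B, C

This is the axiom for seriality; its first-order frame correspondent is \forall x \exists y Rxy.
A: satisfies the condition.
B: satisfies the condition.
C: satisfies the condition.
D: fails — world s has no successor.
Valid on: A, B, C.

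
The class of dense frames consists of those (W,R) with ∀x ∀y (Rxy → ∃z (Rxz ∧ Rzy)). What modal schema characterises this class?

□□ψ → □ψ

A defining formula is □□ψ → □ψ (the C4 axiom).
Suppose □□ψ→□ψ is valid. Take Rxy and set V(ψ)={w : xR²w}. Then □□ψ at x, so □ψ at x, so ψ at y, i.e. ∃z(Rxz∧Rzy).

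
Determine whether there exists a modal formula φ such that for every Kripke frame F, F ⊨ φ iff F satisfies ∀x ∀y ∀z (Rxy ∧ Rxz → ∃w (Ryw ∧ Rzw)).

Yes, by ◇□q → □◇q

This is a Sahlqvist condition; the .2 axiom ◇□q → □◇q defines it.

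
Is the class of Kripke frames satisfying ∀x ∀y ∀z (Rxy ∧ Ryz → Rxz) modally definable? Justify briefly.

This is a Sahlqvist condition; the 4 axiom □r → □□r defines it.

Yes — defined by □r → □□r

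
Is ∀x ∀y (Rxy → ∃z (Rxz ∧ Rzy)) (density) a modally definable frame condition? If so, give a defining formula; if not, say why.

Yes: it is density, defined by the C4 schema □□q → □q.

Definable; □□q → □q defines it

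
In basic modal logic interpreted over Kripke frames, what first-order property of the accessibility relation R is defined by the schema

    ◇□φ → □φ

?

the Euclidean property

Replacing φ by ¬φ and contraposing gives the equivalent schema ◇φ → □◇φ.
Suppose ◇φ→□◇φ is valid. Take Rxy, Rxz and set V(φ)={y}. Then ◇φ at x, so □◇φ at x, so ◇φ at z, so some w with Rzw has φ; w=y, i.e. Rzy. By symmetry of the argument, Ryz.
The converse is a direct semantic check.
Frame condition: ∀x ∀y ∀z (Rxy ∧ Rxz → Ryz).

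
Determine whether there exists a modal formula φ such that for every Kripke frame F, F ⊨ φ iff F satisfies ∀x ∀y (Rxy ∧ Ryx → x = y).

No

Any modally definable frame class is closed under surjective bounded morphisms.
The 4-cycle (worlds 0,1,2,3 with 0→1→2→3→0) is antisymmetric. Sending even-indexed worlds to s and odd-indexed worlds to t is a surjective bounded morphism onto the two-world frame with s↔t, which is not antisymmetric.
So the class is not modally definable.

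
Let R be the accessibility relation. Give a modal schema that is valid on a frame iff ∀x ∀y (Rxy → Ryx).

A defining formula is p → □◇p (the B axiom).

p → □◇p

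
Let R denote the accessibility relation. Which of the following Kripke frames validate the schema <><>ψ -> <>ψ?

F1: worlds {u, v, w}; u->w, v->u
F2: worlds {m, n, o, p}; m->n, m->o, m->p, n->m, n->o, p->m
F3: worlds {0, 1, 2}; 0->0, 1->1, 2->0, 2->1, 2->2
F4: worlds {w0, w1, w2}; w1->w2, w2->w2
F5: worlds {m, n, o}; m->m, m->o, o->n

F3, F4

This is the axiom for a generalized confluence (Geach) condition; its first-order frame correspondent is forall x forall y (x R^2 y -> exists w (y = w & xRw)).
F1: fails — vR²w but no t with w=t and vRt.
F2: fails — mR²m but no w with m=w and mRw.
F3: condition met.
F4: condition met.
F5: fails — mR²n but no w with n=w and mRw.
Valid on: F3, F4.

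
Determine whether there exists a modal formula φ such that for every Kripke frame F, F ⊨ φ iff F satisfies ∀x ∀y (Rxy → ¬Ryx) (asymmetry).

No

Any modally definable frame class is closed under surjective bounded morphisms.
The 4-cycle (worlds s,t,u,v with s→t→u→v→s) is asymmetric. Mapping every world to a single reflexive point • is a surjective bounded morphism, and the reflexive point is not asymmetric (R•• but asymmetry requires ¬R••).
Hence asymmetry is not modally definable.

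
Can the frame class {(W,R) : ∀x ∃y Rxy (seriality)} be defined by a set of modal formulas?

This is a Sahlqvist condition; the D axiom □p → ◇p defines it.
Suppose □p→◇p is valid. At any x set V(p)=W. Then □p at x, so ◇p at x, so x has a successor.

Yes, by □p → ◇p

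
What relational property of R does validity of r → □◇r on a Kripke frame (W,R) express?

This is the B axiom.
It corresponds to symmetry: ∀x ∀y (Rxy → Ryx).

symmetry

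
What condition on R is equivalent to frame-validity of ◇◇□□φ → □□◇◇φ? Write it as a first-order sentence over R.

∀x ∀y ∀z ((xR²y ∧ xR²z) → ∃w (yR²w ∧ zR²w))

This is a Sahlqvist (Geach-type) schema ◇^2□^2φ → □^2◇^2φ.
First-order correspondent: ∀x ∀y ∀z ((xR²y ∧ xR²z) → ∃w (yR²w ∧ zR²w)).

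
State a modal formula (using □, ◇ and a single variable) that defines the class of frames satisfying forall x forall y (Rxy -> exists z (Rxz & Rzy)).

□□p → □p

A defining formula is □□p → □p (the C4 axiom).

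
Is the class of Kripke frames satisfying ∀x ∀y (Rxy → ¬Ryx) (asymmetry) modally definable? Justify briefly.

If a class were modally definable it would be closed under surjective bounded morphisms (Goldblatt–Thomason).
The 4-cycle (worlds s,t,u,v with s→t→u→v→s) is asymmetric. Mapping every world to a single reflexive point • is a surjective bounded morphism, and the reflexive point is not asymmetric (R•• but asymmetry requires ¬R••).
So the class is not modally definable.

No — not modally definable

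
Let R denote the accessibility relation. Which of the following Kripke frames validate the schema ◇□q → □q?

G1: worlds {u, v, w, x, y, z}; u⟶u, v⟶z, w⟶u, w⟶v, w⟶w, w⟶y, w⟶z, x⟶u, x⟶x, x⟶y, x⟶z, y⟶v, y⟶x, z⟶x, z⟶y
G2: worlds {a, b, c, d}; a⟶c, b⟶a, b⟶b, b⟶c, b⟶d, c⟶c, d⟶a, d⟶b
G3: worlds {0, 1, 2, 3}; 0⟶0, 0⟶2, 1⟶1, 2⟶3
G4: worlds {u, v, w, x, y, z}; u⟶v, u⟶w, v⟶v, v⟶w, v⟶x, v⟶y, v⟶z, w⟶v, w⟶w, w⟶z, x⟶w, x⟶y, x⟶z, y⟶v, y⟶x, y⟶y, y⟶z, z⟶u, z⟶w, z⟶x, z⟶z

none

The schema corresponds to the Euclidean property: ∀x ∀y ∀z (Rxy ∧ Rxz → Ryz).
G1: fails — Rvz and Rvz but not Rzz.
G2: fails — Rbc and Rbb but not Rcb.
G3: fails — R02 and R00 but not R20.
G4: fails — Rvz and Rvv but not Rzv.
Valid on no frame.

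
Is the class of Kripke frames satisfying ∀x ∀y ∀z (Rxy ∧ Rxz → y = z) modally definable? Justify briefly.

Yes, by ◇q → □q

This is a Sahlqvist condition; the CD axiom ◇q → □q defines it.
Suppose ◇q→□q is valid. Take Rxy, Rxz and set V(q)={y}. Then ◇q at x, so □q at x, so q at z, i.e. z=y.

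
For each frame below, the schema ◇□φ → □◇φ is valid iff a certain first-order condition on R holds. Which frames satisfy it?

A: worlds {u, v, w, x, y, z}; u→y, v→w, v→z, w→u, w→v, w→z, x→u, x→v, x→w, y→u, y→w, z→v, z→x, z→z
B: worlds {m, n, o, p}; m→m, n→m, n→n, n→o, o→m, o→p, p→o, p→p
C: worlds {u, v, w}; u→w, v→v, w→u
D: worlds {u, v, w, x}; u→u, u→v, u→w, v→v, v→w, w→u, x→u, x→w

C

This is the axiom for convergence; its first-order frame correspondent is ∀x ∀y ∀z (Rxy ∧ Rxz → ∃w (Ryw ∧ Rzw)).
A: fails — Rwu and Rwv but u and v have no common successor.
B: fails — Rom and Rop but m and p have no common successor.
C: satisfies the condition.
D: fails — Ruv and Ruw but v and w have no common successor.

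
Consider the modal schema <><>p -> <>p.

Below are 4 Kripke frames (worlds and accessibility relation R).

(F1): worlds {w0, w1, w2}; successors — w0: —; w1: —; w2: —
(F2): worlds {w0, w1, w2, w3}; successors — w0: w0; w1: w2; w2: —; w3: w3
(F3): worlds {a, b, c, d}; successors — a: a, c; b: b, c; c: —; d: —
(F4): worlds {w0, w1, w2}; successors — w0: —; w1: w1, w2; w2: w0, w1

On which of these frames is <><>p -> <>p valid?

Frame correspondent (Sahlqvist): forall x forall y forall z (Rxy & Ryz -> Rxz) — i.e. transitivity.
(F1): condition met.
(F2): condition met.
(F3): condition met.
(F4): fails — Rw1w2 and Rw2w0 but not Rw1w0.

(F1), (F2), (F3)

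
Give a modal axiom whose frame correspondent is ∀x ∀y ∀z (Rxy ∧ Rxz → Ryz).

This is the Euclidean property; the standard corresponding axiom is 5: ◇q → □◇q.
Suppose ◇q→□◇q is valid. Take Rxy, Rxz and set V(q)={y}. Then ◇q at x, so □◇q at x, so ◇q at z, so some w with Rzw has q; w=y, i.e. Rzy. By symmetry of the argument, Ryz.

◇q → □◇q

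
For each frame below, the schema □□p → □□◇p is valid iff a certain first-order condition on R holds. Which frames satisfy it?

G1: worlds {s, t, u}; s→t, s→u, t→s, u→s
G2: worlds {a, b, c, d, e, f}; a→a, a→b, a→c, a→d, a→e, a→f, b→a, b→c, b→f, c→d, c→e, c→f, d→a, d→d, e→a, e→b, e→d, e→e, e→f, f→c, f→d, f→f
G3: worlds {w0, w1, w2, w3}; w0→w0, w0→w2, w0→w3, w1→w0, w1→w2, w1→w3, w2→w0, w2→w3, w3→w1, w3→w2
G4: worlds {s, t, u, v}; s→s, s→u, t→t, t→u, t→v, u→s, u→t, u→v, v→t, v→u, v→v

G2, G3, G4

Frame correspondent (Sahlqvist): ∀x ∀z (xR²z → ∃w (xR²w ∧ zRw)) — i.e. a generalized confluence (Geach) condition.
G1: fails — sR²s but no w with sR²w and sRw.
G2: holds.
G3: holds.
G4: holds.
Valid on: G2, G3, G4.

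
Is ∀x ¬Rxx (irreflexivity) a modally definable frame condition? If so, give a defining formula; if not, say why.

Modal frame validity is preserved under surjective bounded morphisms.
The 3-cycle (worlds s,t,u with s→t→u→s) is irreflexive, and the map sending every world to a single reflexive point • is a surjective bounded morphism (forth: every edge maps to (•,•); back: every world has a successor). So any modal formula valid on the 3-cycle is also valid on the reflexive point, which is not irreflexive.
So no modal formula (or set of formulas) defines exactly the irreflexive frames.

Not modally definable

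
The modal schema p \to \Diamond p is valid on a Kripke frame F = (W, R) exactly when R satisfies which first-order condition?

Replacing p by ¬p and contraposing gives the equivalent schema □p → p.
Suppose □p→p is valid. At any x set V(p)={w : Rxw}. Then □p holds at x, so p holds at x, i.e. Rxx.
Conversely, any frame satisfying \forall x Rxx validates the schema.
Frame condition: \forall x Rxx.

reflexivity: \forall x Rxx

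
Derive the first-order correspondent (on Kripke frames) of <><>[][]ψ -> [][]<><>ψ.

forall x forall y forall z ((x R^2 y & x R^2 z) -> exists w (y R^2 w & z R^2 w))

This is a Sahlqvist (Geach-type) schema ◇^2□^2ψ → □^2◇^2ψ.
Minimal-valuation argument: fix x; take any y with xR^2y and any z with xR^2z. Set V(ψ) to the set of worlds R-reachable from y in exactly 2 steps. Then □^2ψ holds at y, so the antecedent holds at x; validity forces ◇^2ψ at z, giving a w with zR^2w and yR^2w.
First-order correspondent: forall x forall y forall z ((x R^2 y & x R^2 z) -> exists w (y R^2 w & z R^2 w)).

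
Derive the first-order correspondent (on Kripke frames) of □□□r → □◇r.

∀x ∀z (xRz → ∃w (xR³w ∧ zRw))

This is a Sahlqvist (Geach-type) schema ◇^0□^3r → □^1◇^1r.
Minimal-valuation argument: fix x; take any y with xR^0y and any z with xR^1z. Set V(r) to the set of worlds R-reachable from y in exactly 3 steps. Then □^3r holds at y, so the antecedent holds at x; validity forces ◇^1r at z, giving a w with zR^1w and yR^3w.
First-order correspondent: ∀x ∀z (xRz → ∃w (xR³w ∧ zRw)).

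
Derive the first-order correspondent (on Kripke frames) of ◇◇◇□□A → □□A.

This is a Sahlqvist (Geach-type) schema ◇^3□^2A → □^2◇^0A.
First-order correspondent: ∀x ∀y ∀z ((xR³y ∧ xR²z) → ∃w (yR²w ∧ z = w)).

∀x ∀y ∀z ((xR³y ∧ xR²z) → ∃w (yR²w ∧ z = w))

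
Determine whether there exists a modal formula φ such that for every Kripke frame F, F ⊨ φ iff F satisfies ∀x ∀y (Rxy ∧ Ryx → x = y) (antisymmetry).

Modal frame validity is preserved under surjective bounded morphisms.
The 6-cycle (worlds w0,w1,w2,w3,w4,w5 with w0→w1→w2→w3→w4→w5→w0) is antisymmetric. Sending even-indexed worlds to s and odd-indexed worlds to t is a surjective bounded morphism onto the two-world frame with s↔t, which is not antisymmetric.
So the class is not modally definable.

Not definable by any modal formula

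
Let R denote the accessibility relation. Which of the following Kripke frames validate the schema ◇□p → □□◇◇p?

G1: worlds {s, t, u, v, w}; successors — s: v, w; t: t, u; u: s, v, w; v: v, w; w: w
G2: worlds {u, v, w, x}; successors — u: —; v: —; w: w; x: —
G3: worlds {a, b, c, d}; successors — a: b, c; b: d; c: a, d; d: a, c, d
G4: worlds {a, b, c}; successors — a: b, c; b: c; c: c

This is the axiom for a generalized confluence (Geach) condition; its first-order frame correspondent is ∀x ∀y ∀z ((xRy ∧ xR²z) → ∃w (yRw ∧ zR²w)).
G1: fails — tRt, tR²s but no w* with tRw* and sR²w*.
G2: satisfies the condition.
G3: fails — cRa, cR²a but no w with aRw and aR²w.
G4: satisfies the condition.

G2, G4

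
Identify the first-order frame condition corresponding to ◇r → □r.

partial functionality: ∀x ∀y ∀z (Rxy ∧ Rxz → y = z)

Suppose ◇r→□r is valid. Take Rxy, Rxz and set V(r)={y}. Then ◇r at x, so □r at x, so r at z, i.e. z=y.
Conversely, any frame satisfying ∀x ∀y ∀z (Rxy ∧ Rxz → y = z) validates the schema.
So the correspondent is partial functionality.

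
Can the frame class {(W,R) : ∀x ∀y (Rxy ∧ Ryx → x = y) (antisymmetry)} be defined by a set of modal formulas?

No — not modally definable

Any modally definable frame class is closed under surjective bounded morphisms.
The 8-cycle (worlds s,t,u,v,w,x,y,z with s→t→u→v→w→x→y→z→s) is antisymmetric. Sending even-indexed worlds to s and odd-indexed worlds to t is a surjective bounded morphism onto the two-world frame with s↔t, which is not antisymmetric.
So the class is not modally definable.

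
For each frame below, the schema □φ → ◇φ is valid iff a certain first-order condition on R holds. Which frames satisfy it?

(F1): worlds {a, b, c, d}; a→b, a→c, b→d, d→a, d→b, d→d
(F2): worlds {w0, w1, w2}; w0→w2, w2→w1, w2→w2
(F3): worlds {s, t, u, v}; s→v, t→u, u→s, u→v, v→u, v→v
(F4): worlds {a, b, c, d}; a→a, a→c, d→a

(F3)

This is the axiom for seriality; its first-order frame correspondent is ∀x ∃y Rxy.
(F1): fails — world c has no successor.
(F2): fails — world w1 has no successor.
(F3): condition met.
(F4): fails — world b has no successor.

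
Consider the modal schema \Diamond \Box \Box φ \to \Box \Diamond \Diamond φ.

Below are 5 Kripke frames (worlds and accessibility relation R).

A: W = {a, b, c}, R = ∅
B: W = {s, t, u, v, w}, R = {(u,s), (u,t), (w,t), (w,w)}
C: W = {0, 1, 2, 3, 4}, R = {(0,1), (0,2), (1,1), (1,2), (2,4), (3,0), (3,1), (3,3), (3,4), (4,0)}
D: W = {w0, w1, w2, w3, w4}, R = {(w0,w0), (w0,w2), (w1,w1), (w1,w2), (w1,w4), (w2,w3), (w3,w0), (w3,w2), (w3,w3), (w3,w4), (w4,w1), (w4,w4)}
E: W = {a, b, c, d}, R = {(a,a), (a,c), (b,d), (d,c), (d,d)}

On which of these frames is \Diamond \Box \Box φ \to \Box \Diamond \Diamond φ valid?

Frame correspondent (Sahlqvist): \forall x \forall y \forall z ((xRy \wedge xRz) \to \exists w (y R^2 w \wedge z R^2 w)) — i.e. a generalized confluence (Geach) condition.
A: ✓.
B: fails — uRs, uRs but no w* with sR²w* and sR²w*.
C: fails — 0R1, 0R2 but no w with 1R²w and 2R²w.
D: ✓.
E: fails — aRa, aRc but no w with aR²w and cR²w.
Valid on: A, D.

A, D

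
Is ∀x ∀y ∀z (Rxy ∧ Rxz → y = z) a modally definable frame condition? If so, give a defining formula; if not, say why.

The condition is partial functionality. A defining modal formula is ◇q → □q.

Definable; ◇q → □q defines it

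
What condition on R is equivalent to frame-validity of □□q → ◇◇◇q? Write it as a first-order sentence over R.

This is a Sahlqvist (Geach-type) schema ◇^0□^2q → □^0◇^3q.
First-order correspondent: ∀x ∃w (xR²w ∧ xR³w).

∀x ∃w (xR²w ∧ xR³w)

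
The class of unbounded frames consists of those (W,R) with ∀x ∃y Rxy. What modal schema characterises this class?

□ψ → ◇ψ

A defining formula is □ψ → ◇ψ (the D axiom).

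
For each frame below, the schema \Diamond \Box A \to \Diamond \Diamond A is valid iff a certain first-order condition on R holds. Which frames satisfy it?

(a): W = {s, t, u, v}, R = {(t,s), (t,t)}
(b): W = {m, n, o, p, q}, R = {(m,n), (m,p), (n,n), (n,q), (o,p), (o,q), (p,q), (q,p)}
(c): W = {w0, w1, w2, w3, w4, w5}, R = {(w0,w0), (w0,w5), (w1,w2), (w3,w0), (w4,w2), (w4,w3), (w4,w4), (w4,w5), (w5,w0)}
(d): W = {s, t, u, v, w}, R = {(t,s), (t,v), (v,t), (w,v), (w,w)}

Frame correspondent (Sahlqvist): \forall x \forall y (xRy \to \exists w (yRw \wedge x R^2 w)) — i.e. a generalized confluence (Geach) condition.
(a): fails — tRs but no w with sRw and tR²w.
(b): satisfies the condition.
(c): fails — w1Rw2 but no w with w2Rw and w1R²w.
(d): fails — tRs but no w* with sRw* and tR²w*.
Valid on: (b).

(b)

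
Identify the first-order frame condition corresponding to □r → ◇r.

seriality

This is the D axiom.
It corresponds to seriality: ∀x ∃y Rxy.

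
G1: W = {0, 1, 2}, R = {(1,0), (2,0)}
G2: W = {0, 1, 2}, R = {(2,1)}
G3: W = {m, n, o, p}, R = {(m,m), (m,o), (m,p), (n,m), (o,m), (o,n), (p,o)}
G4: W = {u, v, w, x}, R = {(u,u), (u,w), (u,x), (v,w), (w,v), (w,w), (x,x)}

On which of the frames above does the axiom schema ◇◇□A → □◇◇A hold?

G1, G2

This is the axiom for a generalized confluence (Geach) condition; its first-order frame correspondent is ∀x ∀y ∀z ((xR²y ∧ xRz) → ∃w (yRw ∧ zR²w)).
G1: ✓.
G2: ✓.
G3: fails — mR²p, mRp but no w with pRw and pR²w.
G4: fails — uR²v, uRx but no t with vRt and xR²t.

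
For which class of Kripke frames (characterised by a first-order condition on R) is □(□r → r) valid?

Suppose □(□r→r) is valid. Take Rxy and set V(r)={w : Ryw}. Then at y, □r holds; since □(□r→r) at x, □r→r at y, so r at y, i.e. Ryy.
Conversely, on a frame with shift-reflexivity the schema holds at every world under every valuation.
So the correspondent is shift-reflexivity.

shift-reflexivity: ∀x ∀y (Rxy → Ryy)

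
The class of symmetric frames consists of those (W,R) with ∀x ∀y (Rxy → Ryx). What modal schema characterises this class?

The condition is symmetry. The B schema q → □◇q defines it.

q → □◇q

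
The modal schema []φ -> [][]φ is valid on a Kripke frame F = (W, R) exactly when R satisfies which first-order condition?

This is the 4 axiom.
Its frame correspondent is transitivity — forall x forall y forall z (Rxy & Ryz -> Rxz).

transitivity: forall x forall y forall z (Rxy & Ryz -> Rxz)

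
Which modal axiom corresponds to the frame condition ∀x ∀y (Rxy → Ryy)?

This is shift-reflexivity; the standard corresponding axiom is T□: □(□ψ → ψ).
Suppose □(□ψ→ψ) is valid. Take Rxy and set V(ψ)={w : Ryw}. Then at y, □ψ holds; since □(□ψ→ψ) at x, □ψ→ψ at y, so ψ at y, i.e. Ryy.

□(□ψ → ψ)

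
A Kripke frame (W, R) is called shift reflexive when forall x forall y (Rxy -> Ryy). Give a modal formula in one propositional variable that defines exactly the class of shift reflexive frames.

□(□r → r)

The condition is shift-reflexivity. The T□ schema □(□r → r) defines it.
Suppose □(□r→r) is valid. Take Rxy and set V(r)={w : Ryw}. Then at y, □r holds; since □(□r→r) at x, □r→r at y, so r at y, i.e. Ryy.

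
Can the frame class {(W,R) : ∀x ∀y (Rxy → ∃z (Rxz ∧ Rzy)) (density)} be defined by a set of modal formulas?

Yes: it is density, defined by the C4 schema □□q → □q.

Yes, by □□q → □q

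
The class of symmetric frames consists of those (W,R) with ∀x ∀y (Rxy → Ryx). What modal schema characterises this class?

ψ → □◇ψ

A defining formula is ψ → □◇ψ (the B axiom).
Suppose ψ→□◇ψ is valid. Take Rxy and set V(ψ)={x}. Then ψ at x, so □◇ψ at x, so ◇ψ at y, so some z with Ryz has ψ; z=x, i.e. Ryx.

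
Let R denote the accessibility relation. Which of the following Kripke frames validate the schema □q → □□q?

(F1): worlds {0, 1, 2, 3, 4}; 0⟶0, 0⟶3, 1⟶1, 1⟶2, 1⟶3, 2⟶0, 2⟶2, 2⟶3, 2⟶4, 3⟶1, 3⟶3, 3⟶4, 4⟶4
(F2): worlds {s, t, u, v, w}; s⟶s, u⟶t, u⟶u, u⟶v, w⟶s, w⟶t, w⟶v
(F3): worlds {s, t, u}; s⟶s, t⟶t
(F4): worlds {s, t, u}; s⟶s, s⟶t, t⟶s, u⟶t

(F2), (F3)

This is the axiom for transitivity; its first-order frame correspondent is ∀x ∀y ∀z (Rxy ∧ Ryz → Rxz).
(F1): fails — R31 and R12 but not R32.
(F2): holds.
(F3): holds.
(F4): fails — Rts and Rst but not Rtt.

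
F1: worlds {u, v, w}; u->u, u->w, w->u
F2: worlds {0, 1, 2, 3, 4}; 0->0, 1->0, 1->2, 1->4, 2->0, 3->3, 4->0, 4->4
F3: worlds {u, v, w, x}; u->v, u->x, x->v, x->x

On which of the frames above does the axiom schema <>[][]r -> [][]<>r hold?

This is the axiom for a generalized confluence (Geach) condition; its first-order frame correspondent is forall x forall y forall z ((xRy & x R^2 z) -> exists w (y R^2 w & zRw)).
F1: holds.
F2: holds.
F3: fails — uRv, uR²v but no t with vR²t and vRt.
Valid on: F1, F2.

F1, F2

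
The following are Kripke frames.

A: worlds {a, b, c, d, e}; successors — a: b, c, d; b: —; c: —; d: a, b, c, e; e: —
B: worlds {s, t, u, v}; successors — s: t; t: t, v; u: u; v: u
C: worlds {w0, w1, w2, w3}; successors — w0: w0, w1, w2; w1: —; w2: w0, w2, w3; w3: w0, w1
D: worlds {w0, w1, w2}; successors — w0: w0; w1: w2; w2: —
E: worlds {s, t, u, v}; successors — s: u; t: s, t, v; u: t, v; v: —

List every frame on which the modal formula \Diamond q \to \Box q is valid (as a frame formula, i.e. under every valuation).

This is the axiom for partial functionality; its first-order frame correspondent is \forall x \forall y \forall z (Rxy \wedge Rxz \to y = z).
A: fails — a sees both b and c.
B: fails — t sees both t and v.
C: fails — w0 sees both w0 and w1.
D: condition met.
E: fails — t sees both s and t.

D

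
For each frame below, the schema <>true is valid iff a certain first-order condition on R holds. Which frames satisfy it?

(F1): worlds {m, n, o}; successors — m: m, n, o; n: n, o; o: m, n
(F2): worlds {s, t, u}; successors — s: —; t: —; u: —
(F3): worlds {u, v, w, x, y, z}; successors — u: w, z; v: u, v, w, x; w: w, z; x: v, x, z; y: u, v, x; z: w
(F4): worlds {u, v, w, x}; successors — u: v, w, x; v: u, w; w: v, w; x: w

(F1), (F3), (F4)

This is the axiom for seriality; its first-order frame correspondent is forall x exists y Rxy.
(F1): satisfies the condition.
(F2): fails — world s has no successor.
(F3): satisfies the condition.
(F4): satisfies the condition.
Valid on: (F1), (F3), (F4).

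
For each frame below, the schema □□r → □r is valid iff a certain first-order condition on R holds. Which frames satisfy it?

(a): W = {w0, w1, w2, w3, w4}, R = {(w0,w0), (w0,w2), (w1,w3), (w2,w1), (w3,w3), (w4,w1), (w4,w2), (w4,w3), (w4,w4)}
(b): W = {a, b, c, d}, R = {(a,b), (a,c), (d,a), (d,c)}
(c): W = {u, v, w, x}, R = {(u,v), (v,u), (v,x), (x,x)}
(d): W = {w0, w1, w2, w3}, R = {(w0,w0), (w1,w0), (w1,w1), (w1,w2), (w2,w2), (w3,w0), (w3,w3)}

This is the axiom for density; its first-order frame correspondent is ∀x ∀y (Rxy → ∃z (Rxz ∧ Rzy)).
(a): fails — Rw2w1 but no z with Rw2z and Rzw1.
(b): fails — Rac but no z with Raz and Rzc.
(c): fails — Ruv but no z with Ruz and Rzv.
(d): holds.
Valid on: (d).

(d)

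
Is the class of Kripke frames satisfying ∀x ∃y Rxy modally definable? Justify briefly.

Yes: it is seriality, defined by the D schema □q → ◇q.

Yes, by □q → ◇q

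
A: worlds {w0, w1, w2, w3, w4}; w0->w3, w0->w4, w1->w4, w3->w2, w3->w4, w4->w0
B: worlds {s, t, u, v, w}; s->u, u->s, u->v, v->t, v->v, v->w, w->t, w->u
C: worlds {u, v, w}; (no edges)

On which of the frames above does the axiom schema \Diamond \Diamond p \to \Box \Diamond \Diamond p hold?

C

This is the axiom for a generalized confluence (Geach) condition; its first-order frame correspondent is \forall x \forall y \forall z ((x R^2 y \wedge xRz) \to \exists w (y = w \wedge z R^2 w)).
A: fails — w0R²w0, w0Rw4 but no w with w0=w and w4R²w.
B: fails — sR²s, sRu but no w* with s=w* and uR²w*.
C: satisfies the condition.
Valid on: C.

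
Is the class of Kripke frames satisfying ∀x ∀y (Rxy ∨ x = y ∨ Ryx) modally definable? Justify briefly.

Any modally definable frame class is closed under disjoint unions.
Take 4 disjoint single-world reflexive frames: each is trivially connected, but their disjoint union has 4 worlds with no edge between distinct components, so it is not connected.
Hence connectedness of R is not modally definable.

No — not modally definable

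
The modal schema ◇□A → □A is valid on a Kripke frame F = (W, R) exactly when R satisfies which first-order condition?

This schema is equivalent to the 5 axiom ◇A → □◇A.
It corresponds to the Euclidean property: ∀x ∀y ∀z (Rxy ∧ Rxz → Ryz).

The Euclidean property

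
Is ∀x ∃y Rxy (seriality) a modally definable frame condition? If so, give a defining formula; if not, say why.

The condition is seriality. A defining modal formula is □p → ◇p.

Yes, by □p → ◇p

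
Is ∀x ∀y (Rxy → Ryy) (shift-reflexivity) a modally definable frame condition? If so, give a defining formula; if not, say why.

The condition is shift-reflexivity. A defining modal formula is □(□p → p).
Suppose □(□p→p) is valid. Take Rxy and set V(p)={w : Ryw}. Then at y, □p holds; since □(□p→p) at x, □p→p at y, so p at y, i.e. Ryy.

Yes — defined by □(□p → p)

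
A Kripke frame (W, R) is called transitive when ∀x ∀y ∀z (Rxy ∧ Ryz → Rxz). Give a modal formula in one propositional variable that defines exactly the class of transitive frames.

The condition is transitivity. The 4 schema □ψ → □□ψ defines it.
Suppose □ψ→□□ψ is valid. Take Rxy, Ryz and set V(ψ)={w : Rxw}. Then □ψ at x, so □□ψ at x, so □ψ at y, so ψ at z, i.e. Rxz.

□ψ → □□ψ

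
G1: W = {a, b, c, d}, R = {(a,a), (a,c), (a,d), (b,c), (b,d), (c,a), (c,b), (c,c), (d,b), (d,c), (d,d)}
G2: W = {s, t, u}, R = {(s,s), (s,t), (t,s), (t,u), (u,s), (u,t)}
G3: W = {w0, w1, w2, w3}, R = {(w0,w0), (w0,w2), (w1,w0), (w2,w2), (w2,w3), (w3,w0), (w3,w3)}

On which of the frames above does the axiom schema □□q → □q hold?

G1, G3

Frame correspondent (Sahlqvist): ∀x ∀y (Rxy → ∃z (Rxz ∧ Rzy)) — i.e. density.
G1: ✓.
G2: fails — Rtu but no z with Rtz and Rzu.
G3: ✓.
Valid on: G1, G3.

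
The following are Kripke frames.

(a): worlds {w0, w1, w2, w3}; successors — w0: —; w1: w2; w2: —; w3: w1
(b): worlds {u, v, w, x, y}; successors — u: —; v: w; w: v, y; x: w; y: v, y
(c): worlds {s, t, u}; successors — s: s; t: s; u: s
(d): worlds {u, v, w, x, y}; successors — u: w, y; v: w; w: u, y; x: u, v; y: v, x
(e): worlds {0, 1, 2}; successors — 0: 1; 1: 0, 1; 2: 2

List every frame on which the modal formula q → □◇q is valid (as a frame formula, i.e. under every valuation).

(e)

The schema corresponds to symmetry: ∀x ∀y (Rxy → Ryx).
(a): fails — Rw1w2 but not Rw2w1.
(b): fails — Rxw but not Rwx.
(c): fails — Rus but not Rsu.
(d): fails — Ryx but not Rxy.
(e): holds.
Valid on: (e).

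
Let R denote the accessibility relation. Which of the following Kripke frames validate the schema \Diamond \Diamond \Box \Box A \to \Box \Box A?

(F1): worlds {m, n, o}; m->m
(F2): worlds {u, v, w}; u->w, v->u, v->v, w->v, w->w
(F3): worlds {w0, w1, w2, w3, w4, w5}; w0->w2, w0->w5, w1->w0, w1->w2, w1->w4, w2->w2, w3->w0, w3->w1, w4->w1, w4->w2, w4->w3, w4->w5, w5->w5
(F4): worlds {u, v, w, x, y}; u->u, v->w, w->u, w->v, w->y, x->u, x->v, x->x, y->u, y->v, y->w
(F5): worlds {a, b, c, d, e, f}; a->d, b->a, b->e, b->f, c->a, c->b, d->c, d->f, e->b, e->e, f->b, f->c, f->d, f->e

This is the axiom for a generalized confluence (Geach) condition; its first-order frame correspondent is \forall x \forall y \forall z ((x R^2 y \wedge x R^2 z) \to \exists w (y R^2 w \wedge z = w)).
(F1): condition met.
(F2): fails — vR²u, vR²u but no t with uR²t and u=t.
(F3): fails — w0R²w2, w0R²w5 but no w with w2R²w and w5=w.
(F4): fails — vR²u, vR²v but no t with uR²t and v=t.
(F5): fails — aR²c, aR²c but no w with cR²w and c=w.

(F1)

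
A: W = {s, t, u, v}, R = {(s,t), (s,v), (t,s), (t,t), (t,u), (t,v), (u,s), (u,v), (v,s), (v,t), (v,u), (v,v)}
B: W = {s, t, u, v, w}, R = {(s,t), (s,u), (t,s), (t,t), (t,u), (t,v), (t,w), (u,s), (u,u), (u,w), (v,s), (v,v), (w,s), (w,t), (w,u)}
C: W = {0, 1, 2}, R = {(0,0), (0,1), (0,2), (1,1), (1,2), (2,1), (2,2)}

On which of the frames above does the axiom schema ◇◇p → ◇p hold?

C

Frame correspondent (Sahlqvist): ∀x ∀y ∀z (Rxy ∧ Ryz → Rxz) — i.e. transitivity.
A: fails — Ruv and Rvt but not Rut.
B: fails — Rwt and Rtv but not Rwv.
C: holds.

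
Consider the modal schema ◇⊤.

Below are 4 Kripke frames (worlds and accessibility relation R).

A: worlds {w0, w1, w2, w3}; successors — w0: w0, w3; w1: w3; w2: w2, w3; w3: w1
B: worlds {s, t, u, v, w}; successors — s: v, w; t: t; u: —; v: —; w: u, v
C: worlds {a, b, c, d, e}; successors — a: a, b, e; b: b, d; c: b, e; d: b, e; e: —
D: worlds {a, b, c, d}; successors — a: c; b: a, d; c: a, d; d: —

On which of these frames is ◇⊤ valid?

A

The schema corresponds to seriality: ∀x ∃y Rxy.
A: satisfies the condition.
B: fails — world u has no successor.
C: fails — world e has no successor.
D: fails — world d has no successor.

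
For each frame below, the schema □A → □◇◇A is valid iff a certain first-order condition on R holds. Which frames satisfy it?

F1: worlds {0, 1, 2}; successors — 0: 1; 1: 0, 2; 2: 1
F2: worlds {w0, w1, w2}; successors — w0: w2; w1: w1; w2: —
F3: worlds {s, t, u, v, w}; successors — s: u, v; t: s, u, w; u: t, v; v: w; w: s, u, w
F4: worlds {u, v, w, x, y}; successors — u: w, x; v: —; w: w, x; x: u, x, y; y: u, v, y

F1

The schema corresponds to a generalized confluence (Geach) condition: ∀x ∀z (xRz → ∃w (xRw ∧ zR²w)).
F1: satisfies the condition.
F2: fails — w0Rw2 but no w with w0Rw and w2R²w.
F3: fails — uRv but no w* with uRw* and vR²w*.
F4: fails — yRv but no t with yRt and vR²t.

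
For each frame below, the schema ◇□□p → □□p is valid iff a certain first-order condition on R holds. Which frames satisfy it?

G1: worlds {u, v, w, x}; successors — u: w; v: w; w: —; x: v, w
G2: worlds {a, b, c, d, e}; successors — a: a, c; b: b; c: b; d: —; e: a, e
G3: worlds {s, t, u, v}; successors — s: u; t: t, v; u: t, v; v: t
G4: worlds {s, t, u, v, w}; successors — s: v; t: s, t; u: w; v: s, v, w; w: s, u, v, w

This is the axiom for a generalized confluence (Geach) condition; its first-order frame correspondent is ∀x ∀y ∀z ((xRy ∧ xR²z) → ∃w (yR²w ∧ z = w)).
G1: fails — xRv, xR²w but no t with vR²t and w=t.
G2: fails — aRc, aR²a but no w with cR²w and a=w.
G3: holds.
G4: fails — tRs, tR²t but no w* with sR²w* and t=w*.

G3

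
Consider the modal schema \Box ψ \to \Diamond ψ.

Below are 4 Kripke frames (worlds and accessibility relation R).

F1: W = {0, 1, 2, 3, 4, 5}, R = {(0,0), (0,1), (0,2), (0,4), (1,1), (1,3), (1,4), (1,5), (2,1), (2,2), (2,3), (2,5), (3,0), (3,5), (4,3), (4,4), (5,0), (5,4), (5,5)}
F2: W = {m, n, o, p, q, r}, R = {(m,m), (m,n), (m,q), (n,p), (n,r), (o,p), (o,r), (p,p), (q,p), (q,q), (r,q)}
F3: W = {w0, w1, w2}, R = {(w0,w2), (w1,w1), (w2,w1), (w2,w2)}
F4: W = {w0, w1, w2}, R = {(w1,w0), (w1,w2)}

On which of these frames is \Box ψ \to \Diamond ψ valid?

Frame correspondent (Sahlqvist): \forall x \exists y Rxy — i.e. seriality.
F1: condition met.
F2: condition met.
F3: condition met.
F4: fails — world w0 has no successor.

F1, F2, F3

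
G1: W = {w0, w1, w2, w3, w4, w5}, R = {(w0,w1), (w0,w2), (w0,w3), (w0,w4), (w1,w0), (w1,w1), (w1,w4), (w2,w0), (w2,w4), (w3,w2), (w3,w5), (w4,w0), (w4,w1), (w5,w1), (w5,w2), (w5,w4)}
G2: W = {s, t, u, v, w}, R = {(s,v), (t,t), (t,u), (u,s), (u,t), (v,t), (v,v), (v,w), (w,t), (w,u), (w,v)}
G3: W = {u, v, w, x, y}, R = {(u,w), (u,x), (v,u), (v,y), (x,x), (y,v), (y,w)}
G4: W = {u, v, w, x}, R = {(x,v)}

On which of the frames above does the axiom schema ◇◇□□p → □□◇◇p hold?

Frame correspondent (Sahlqvist): ∀x ∀y ∀z ((xR²y ∧ xR²z) → ∃w (yR²w ∧ zR²w)) — i.e. a generalized confluence (Geach) condition.
G1: ✓.
G2: ✓.
G3: fails — vR²v, vR²w but no t with vR²t and wR²t.
G4: ✓.
Valid on: G1, G2, G4.

G1, G2, G4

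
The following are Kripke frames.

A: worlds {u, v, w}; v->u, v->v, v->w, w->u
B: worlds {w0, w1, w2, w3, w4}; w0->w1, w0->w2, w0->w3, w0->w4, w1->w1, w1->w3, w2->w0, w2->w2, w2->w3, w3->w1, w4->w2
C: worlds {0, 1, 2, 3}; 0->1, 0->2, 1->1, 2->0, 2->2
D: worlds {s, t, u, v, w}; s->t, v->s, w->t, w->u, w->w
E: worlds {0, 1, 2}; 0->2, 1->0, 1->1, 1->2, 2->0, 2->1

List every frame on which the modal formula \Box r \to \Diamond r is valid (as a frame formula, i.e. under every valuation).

B, E

The schema corresponds to seriality: \forall x \exists y Rxy.
A: fails — world u has no successor.
B: satisfies the condition.
C: fails — world 3 has no successor.
D: fails — world t has no successor.
E: satisfies the condition.
Valid on: B, E.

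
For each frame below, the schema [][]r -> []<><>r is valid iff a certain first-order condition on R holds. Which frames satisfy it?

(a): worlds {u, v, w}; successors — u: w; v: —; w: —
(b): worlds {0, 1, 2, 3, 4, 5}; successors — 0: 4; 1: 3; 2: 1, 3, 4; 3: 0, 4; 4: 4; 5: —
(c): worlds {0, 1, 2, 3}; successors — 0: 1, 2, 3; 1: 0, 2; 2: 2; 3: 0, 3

(b), (c)

This is the axiom for a generalized confluence (Geach) condition; its first-order frame correspondent is forall x forall z (xRz -> exists w (x R^2 w & z R^2 w)).
(a): fails — uRw but no t with uR²t and wR²t.
(b): satisfies the condition.
(c): satisfies the condition.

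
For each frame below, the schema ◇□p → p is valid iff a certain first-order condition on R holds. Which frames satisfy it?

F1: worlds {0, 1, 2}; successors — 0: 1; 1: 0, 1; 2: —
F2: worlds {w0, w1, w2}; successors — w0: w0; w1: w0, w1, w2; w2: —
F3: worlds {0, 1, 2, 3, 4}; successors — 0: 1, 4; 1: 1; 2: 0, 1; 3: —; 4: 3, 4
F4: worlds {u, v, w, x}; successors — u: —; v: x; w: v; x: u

F1

Frame correspondent (Sahlqvist): ∀x ∀y (Rxy → Ryx) — i.e. symmetry.
F1: ✓.
F2: fails — Rw1w2 but not Rw2w1.
F3: fails — R43 but not R34.
F4: fails — Rxu but not Rux.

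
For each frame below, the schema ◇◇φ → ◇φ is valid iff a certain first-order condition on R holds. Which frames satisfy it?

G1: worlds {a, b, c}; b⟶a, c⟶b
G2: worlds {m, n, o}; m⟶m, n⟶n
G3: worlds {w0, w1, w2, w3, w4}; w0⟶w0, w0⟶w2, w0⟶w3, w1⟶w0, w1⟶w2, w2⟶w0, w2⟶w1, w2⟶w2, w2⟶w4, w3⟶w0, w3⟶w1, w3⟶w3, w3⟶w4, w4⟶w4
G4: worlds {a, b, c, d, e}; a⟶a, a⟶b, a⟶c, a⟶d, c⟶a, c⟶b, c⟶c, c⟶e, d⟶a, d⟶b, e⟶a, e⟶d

G2

The schema corresponds to transitivity: ∀x ∀y ∀z (Rxy ∧ Ryz → Rxz).
G1: fails — Rcb and Rba but not Rca.
G2: satisfies the condition.
G3: fails — Rw1w2 and Rw2w4 but not Rw1w4.
G4: fails — Rea and Rab but not Reb.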